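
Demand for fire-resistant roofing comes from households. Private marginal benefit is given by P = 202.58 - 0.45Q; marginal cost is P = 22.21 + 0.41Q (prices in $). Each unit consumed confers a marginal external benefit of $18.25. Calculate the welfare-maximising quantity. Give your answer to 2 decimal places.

Social marginal benefit = demand + MEB = 220.83 - 0.45Q.
Set SMB = MC: 220.83 - 0.45Q = 22.21 + 0.41Q → Q* = 230.9535.

Q* = 230.95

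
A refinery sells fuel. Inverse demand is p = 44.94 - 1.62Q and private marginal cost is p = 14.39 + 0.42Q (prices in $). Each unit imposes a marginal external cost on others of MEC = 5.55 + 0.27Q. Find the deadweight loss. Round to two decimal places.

Market equilibrium (private): 14.39 + 0.42Q = 44.94 - 1.62Q → Q_m = 14.9755.
Social marginal cost = private MC + MEC = 19.94 + 0.69Q.
Set SMC = demand: 19.94 + 0.69Q = 44.94 - 1.62Q → Q* = 10.8225.
Between Q* and Q_m the wedge SMC − demand runs linearly from 0 to MEC(Q_m), so the loss is a triangle.
DWL = ½ × 4.1530 × 9.5934 = 19.9207.

DWL = $19.92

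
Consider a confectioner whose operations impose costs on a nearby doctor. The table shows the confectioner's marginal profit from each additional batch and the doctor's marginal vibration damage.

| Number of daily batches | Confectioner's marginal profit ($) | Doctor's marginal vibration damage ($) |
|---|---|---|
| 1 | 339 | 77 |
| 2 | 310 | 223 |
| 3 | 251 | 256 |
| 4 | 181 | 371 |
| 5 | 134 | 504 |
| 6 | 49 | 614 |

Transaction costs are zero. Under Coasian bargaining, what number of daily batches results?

Bargaining reaches the level where marginal profit last exceeds marginal vibration damage.
That holds through level 2 (310 ≥ 223) but not at 3 (251 < 256).

2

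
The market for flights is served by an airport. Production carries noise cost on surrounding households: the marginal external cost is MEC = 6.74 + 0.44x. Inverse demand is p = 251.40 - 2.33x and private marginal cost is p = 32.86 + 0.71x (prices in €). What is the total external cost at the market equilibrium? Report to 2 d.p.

Market equilibrium (private): 32.86 + 0.71x = 251.40 - 2.33x → x_m = 71.8882.
Total external cost = ∫₀^{x_m} (6.74 + 0.44x) dx = 6.74×71.8882 + ½×0.44×71.8882² = 1621.4674.

€1621.47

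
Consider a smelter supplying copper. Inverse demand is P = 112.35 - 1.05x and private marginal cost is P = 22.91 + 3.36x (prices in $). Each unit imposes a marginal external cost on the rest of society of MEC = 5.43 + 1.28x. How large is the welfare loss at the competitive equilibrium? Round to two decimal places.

DWL = $86.58

Market equilibrium (private): 22.91 + 3.36x = 112.35 - 1.05x → x_m = 20.2812.
Social marginal cost = private MC + MEC = 28.34 + 4.64x.
Set SMC = demand: 28.34 + 4.64x = 112.35 - 1.05x → x* = 14.7645.
The welfare-loss triangle has base |x_m − x*| and height MEC(x_m) (the vertical gap between SMC and demand is zero at x* and MEC at x_m).
DWL = ½ × 5.5167 × 31.3899 = 86.5843.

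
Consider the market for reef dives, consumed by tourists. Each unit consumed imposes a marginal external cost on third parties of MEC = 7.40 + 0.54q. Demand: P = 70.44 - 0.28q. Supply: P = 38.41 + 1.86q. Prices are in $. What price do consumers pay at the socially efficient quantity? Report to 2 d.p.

P = $67.87

Social marginal benefit = demand − MEC = 63.04 - 0.82q.
Set SMB = MC: 63.04 - 0.82q = 38.41 + 1.86q → q* = 9.1903.
Consumer price on the demand curve at q*: 70.44 − 0.28×9.1903 = 67.8667.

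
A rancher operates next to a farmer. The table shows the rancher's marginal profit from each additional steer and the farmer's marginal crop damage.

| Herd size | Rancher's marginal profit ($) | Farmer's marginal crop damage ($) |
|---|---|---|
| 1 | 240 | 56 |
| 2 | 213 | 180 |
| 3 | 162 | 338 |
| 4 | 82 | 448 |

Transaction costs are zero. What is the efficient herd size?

2

Bargaining reaches the level where marginal profit last exceeds marginal crop damage.
That holds through level 2 (213 ≥ 180) but not at 3 (162 < 338).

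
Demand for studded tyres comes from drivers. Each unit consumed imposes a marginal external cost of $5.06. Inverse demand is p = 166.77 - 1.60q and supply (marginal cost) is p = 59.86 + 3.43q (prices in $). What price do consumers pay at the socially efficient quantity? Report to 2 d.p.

P = $134.37

Social marginal benefit = demand − MEC = 161.71 - 1.60q.
Set SMB = MC: 161.71 - 1.60q = 59.86 + 3.43q → q* = 20.2485.
Consumer price on the demand curve at q*: 166.77 − 1.60×20.2485 = 134.3724.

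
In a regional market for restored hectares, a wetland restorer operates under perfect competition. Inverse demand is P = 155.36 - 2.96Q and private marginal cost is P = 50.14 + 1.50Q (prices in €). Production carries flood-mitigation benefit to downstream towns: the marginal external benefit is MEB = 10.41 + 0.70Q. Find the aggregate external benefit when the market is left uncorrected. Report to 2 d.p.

€440.39

Market equilibrium (private): 50.14 + 1.50Q = 155.36 - 2.96Q → Q_m = 23.5919.
Total external benefit = ∫₀^{Q_m} (10.41 + 0.70Q) dQ = 10.41×23.5919 + ½×0.70×23.5919² = 440.3939.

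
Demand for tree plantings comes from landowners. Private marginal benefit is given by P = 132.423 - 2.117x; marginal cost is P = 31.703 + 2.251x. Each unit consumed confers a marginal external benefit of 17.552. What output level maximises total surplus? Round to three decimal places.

x* = 27.077

Social marginal benefit = demand + MEB = 149.975 - 2.117x.
Set SMB = MC: 149.975 - 2.117x = 31.703 + 2.251x → x* = 27.0769.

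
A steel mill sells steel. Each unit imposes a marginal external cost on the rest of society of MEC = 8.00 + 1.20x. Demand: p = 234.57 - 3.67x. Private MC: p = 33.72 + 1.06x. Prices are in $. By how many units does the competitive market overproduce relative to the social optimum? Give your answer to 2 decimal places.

9.94 units

Market equilibrium (private): 33.72 + 1.06x = 234.57 - 3.67x → x_m = 42.4630.
Social marginal cost = private MC + MEC = 41.72 + 2.26x.
Set SMC = demand: 41.72 + 2.26x = 234.57 - 3.67x → x* = 32.5211.
Gap = |42.4630 − 32.5211| = 9.9419.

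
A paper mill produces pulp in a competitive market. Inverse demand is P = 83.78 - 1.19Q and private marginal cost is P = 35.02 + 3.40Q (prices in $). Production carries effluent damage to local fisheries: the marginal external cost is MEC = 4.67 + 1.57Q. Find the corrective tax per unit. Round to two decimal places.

Social marginal cost = private MC + MEC = 39.69 + 4.97Q.
Set SMC = demand: 39.69 + 4.97Q = 83.78 - 1.19Q → Q* = 7.1575.
The Pigouvian tax equals MEC at Q*: 4.67 + 1.57×7.1575 = 15.9073.

tax = $15.91 per unit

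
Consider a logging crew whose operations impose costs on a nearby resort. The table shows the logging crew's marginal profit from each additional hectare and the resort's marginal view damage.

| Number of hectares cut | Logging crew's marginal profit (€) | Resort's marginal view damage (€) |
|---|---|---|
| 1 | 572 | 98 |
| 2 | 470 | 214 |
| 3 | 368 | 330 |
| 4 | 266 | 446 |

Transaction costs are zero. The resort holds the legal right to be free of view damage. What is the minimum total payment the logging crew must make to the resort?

Efficient level: marginal profit ≥ marginal view damage through level 3, so k* = 3.
With the resort holding the right, the logging crew must at least compensate total damage at k*: 98 + 214 + 330 = 642.

€642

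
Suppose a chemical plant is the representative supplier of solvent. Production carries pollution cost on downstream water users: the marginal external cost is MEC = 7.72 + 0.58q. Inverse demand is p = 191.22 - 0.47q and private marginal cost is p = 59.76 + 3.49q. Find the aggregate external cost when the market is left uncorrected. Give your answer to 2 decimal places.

Market equilibrium (private): 59.76 + 3.49q = 191.22 - 0.47q → q_m = 33.1970.
Total external cost = ∫₀^{q_m} (7.72 + 0.58q) dq = 7.72×33.1970 + ½×0.58×33.1970² = 575.8727.

575.87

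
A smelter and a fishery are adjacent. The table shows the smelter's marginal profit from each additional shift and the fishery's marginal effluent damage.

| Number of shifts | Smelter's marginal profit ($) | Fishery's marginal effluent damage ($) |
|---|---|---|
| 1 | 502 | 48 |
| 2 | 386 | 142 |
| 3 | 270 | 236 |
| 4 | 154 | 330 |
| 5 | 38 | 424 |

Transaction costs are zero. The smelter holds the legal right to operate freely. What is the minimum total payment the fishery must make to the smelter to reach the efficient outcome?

Left alone the smelter would choose level 5 (marginal profit stays positive).
Efficient level: k* = 3 (marginal profit ≥ marginal effluent damage through 3).
The fishery must at least cover the smelter's forgone profit from cutting 5→3: 154 + 38 = 192.

$192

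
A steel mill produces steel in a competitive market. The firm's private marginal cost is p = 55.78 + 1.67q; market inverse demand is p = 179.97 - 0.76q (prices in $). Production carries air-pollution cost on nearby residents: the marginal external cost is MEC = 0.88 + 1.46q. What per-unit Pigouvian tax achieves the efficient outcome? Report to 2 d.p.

Social marginal cost = private MC + MEC = 56.66 + 3.13q.
Set SMC = demand: 56.66 + 3.13q = 179.97 - 0.76q → q* = 31.6992.
The Pigouvian tax equals MEC at q*: 0.88 + 1.46×31.6992 = 47.1608.

tax = $47.16 per unit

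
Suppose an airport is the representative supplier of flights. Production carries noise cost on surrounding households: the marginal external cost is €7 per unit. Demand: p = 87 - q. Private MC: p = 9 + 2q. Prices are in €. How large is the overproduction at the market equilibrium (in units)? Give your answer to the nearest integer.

Market equilibrium (private): 9 + 2q = 87 - q → q_m = 26.0000.
Social marginal cost = private MC + MEC = 16 + 2q.
Set SMC = demand: 16 + 2q = 87 - q → q* = 23.6667.
Gap = |26.0000 − 23.6667| = 2.3333.

2 units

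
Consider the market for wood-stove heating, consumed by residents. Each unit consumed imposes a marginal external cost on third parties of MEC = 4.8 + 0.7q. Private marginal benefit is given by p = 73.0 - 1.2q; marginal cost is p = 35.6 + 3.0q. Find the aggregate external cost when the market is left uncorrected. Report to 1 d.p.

70.5

Market equilibrium (private): 35.6 + 3.0q = 73.0 - 1.2q → q_m = 8.9048.
Total external cost = ∫₀^{q_m} (4.8 + 0.7q) dq = 4.8×8.9048 + ½×0.7×8.9048² = 70.4965.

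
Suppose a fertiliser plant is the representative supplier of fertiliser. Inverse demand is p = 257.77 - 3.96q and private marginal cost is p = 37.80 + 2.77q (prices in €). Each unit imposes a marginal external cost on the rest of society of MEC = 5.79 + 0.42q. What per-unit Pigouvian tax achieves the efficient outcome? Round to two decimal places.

Social marginal cost = private MC + MEC = 43.59 + 3.19q.
Set SMC = demand: 43.59 + 3.19q = 257.77 - 3.96q → q* = 29.9552.
The Pigouvian tax equals MEC at q*: 5.79 + 0.42×29.9552 = 18.3712.

tax = €18.37 per unit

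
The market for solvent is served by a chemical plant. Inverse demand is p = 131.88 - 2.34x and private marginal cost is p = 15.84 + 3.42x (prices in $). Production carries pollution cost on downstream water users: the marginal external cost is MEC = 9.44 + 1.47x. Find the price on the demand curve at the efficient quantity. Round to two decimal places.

P = $97.38

Social marginal cost = private MC + MEC = 25.28 + 4.89x.
Set SMC = demand: 25.28 + 4.89x = 131.88 - 2.34x → x* = 14.7441.
Consumer price on the demand curve at x*: 131.88 − 2.34×14.7441 = 97.3788.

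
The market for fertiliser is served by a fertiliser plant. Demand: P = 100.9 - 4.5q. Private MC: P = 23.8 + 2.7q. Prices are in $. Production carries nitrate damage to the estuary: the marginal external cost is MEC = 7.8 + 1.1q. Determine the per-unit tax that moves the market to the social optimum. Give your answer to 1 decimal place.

tax = $17.0 per unit

Social marginal cost = private MC + MEC = 31.6 + 3.8q.
Set SMC = demand: 31.6 + 3.8q = 100.9 - 4.5q → q* = 8.3494.
The Pigouvian tax equals MEC at q*: 7.8 + 1.1×8.3494 = 16.9843.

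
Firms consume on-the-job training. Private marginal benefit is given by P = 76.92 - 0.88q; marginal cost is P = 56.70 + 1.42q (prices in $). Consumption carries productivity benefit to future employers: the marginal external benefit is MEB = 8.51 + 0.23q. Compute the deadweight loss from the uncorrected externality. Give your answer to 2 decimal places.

DWL = $26.79

Market equilibrium (private): 56.70 + 1.42q = 76.92 - 0.88q → q_m = 8.7913.
Social marginal benefit = demand + MEB = 85.43 - 0.65q.
Set SMB = MC: 85.43 - 0.65q = 56.70 + 1.42q → q* = 13.8792.
The loss is the area between SMB and MC from q* to q_m; with linear curves that's a triangle of height MEB(q_m).
DWL = ½ × 5.0879 × 10.5320 = 26.7929.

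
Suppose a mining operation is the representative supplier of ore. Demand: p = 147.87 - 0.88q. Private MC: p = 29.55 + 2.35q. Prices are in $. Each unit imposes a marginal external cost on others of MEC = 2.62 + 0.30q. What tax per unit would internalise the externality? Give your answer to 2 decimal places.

tax = $12.45 per unit

Social marginal cost = private MC + MEC = 32.17 + 2.65q.
Set SMC = demand: 32.17 + 2.65q = 147.87 - 0.88q → q* = 32.7762.
The Pigouvian tax equals MEC at q*: 2.62 + 0.30×32.7762 = 12.4529.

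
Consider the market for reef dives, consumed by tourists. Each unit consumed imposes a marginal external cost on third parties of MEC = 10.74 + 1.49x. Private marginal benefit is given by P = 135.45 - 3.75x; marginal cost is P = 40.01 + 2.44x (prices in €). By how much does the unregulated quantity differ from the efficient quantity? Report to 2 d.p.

4.39 units

Market equilibrium (private): 40.01 + 2.44x = 135.45 - 3.75x → x_m = 15.4184.
Social marginal benefit = demand − MEC = 124.71 - 5.24x.
Set SMB = MC: 124.71 - 5.24x = 40.01 + 2.44x → x* = 11.0286.
Gap = |15.4184 − 11.0286| = 4.3898.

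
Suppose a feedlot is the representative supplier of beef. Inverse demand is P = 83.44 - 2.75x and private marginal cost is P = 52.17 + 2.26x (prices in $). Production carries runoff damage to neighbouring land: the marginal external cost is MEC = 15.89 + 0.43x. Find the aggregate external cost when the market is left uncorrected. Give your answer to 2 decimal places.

$107.55

Market equilibrium (private): 52.17 + 2.26x = 83.44 - 2.75x → x_m = 6.2415.
Total external cost = ∫₀^{x_m} (15.89 + 0.43x) dx = 15.89×6.2415 + ½×0.43×6.2415² = 107.5530.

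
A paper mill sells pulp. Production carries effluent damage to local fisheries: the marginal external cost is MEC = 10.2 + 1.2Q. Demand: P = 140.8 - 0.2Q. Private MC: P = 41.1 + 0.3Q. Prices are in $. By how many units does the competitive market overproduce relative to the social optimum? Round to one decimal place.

146.8 units

Market equilibrium (private): 41.1 + 0.3Q = 140.8 - 0.2Q → Q_m = 199.4000.
Social marginal cost = private MC + MEC = 51.3 + 1.5Q.
Set SMC = demand: 51.3 + 1.5Q = 140.8 - 0.2Q → Q* = 52.6471.
Gap = |199.4000 − 52.6471| = 146.7529.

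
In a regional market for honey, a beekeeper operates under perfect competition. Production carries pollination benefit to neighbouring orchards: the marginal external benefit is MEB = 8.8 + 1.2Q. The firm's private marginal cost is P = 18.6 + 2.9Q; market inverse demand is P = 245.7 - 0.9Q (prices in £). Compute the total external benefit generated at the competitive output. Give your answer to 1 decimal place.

£2668.9

Market equilibrium (private): 18.6 + 2.9Q = 245.7 - 0.9Q → Q_m = 59.7632.
Total external benefit = ∫₀^{Q_m} (8.8 + 1.2Q) dQ = 8.8×59.7632 + ½×1.2×59.7632² = 2668.9002.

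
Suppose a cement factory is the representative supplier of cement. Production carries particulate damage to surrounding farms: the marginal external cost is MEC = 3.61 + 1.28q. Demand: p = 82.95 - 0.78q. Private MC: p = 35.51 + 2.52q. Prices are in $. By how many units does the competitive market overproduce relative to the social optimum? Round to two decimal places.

4.81 units

Market equilibrium (private): 35.51 + 2.52q = 82.95 - 0.78q → q_m = 14.3758.
Social marginal cost = private MC + MEC = 39.12 + 3.80q.
Set SMC = demand: 39.12 + 3.80q = 82.95 - 0.78q → q* = 9.5699.
Gap = |14.3758 − 9.5699| = 4.8059.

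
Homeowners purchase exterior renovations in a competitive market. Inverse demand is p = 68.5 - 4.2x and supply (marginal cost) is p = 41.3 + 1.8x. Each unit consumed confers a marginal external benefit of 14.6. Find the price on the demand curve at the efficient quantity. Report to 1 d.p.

P = 39.2

Social marginal benefit = demand + MEB = 83.1 - 4.2x.
Set SMB = MC: 83.1 - 4.2x = 41.3 + 1.8x → x* = 6.9667.
Consumer price on the demand curve at x*: 68.5 − 4.2×6.9667 = 39.2399.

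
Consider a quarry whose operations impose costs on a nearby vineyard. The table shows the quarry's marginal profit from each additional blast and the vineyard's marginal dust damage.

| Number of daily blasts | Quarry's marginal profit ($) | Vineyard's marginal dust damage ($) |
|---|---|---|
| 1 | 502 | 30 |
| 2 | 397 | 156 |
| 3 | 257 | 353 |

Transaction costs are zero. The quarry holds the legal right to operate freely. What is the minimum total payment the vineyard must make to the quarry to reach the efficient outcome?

Left alone the quarry would choose level 3 (marginal profit stays positive).
Efficient level: k* = 2 (marginal profit ≥ marginal dust damage through 2).
The vineyard must at least cover the quarry's forgone profit from cutting 3→2: 257 = 257.

$257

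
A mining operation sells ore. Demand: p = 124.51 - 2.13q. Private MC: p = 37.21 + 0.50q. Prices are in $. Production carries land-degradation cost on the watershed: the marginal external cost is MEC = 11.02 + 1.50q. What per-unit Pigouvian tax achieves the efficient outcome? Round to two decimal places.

Social marginal cost = private MC + MEC = 48.23 + 2.00q.
Set SMC = demand: 48.23 + 2.00q = 124.51 - 2.13q → q* = 18.4697.
The Pigouvian tax equals MEC at q*: 11.02 + 1.50×18.4697 = 38.7246.

tax = $38.72 per unit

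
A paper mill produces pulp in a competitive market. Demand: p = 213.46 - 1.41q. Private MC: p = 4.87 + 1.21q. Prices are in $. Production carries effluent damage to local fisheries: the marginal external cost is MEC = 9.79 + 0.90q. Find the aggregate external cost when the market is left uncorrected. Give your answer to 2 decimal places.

$3631.74

Market equilibrium (private): 4.87 + 1.21q = 213.46 - 1.41q → q_m = 79.6145.
Total external cost = ∫₀^{q_m} (9.79 + 0.90q) dq = 9.79×79.6145 + ½×0.90×79.6145² = 3631.7368.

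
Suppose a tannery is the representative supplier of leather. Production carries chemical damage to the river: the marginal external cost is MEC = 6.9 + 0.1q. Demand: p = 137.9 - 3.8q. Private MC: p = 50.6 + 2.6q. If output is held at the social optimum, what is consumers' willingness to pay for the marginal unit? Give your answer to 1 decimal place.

P = 90.9

Social marginal cost = private MC + MEC = 57.5 + 2.7q.
Set SMC = demand: 57.5 + 2.7q = 137.9 - 3.8q → q* = 12.3692.
Consumer price on the demand curve at q*: 137.9 − 3.8×12.3692 = 90.8970.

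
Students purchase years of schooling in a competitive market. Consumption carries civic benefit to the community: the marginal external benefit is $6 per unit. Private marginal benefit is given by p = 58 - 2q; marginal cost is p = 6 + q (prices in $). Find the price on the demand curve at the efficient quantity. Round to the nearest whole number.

Social marginal benefit = demand + MEB = 64 - 2q.
Set SMB = MC: 64 - 2q = 6 + q → q* = 19.3333.
Consumer price on the demand curve at q*: 58 − 2×19.3333 = 19.3334.

P = $19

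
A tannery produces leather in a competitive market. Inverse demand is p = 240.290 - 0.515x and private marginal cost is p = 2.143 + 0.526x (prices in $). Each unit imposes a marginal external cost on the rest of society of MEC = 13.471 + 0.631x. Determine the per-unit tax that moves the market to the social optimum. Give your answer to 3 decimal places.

Social marginal cost = private MC + MEC = 15.614 + 1.157x.
Set SMC = demand: 15.614 + 1.157x = 240.290 - 0.515x → x* = 134.3756.
The Pigouvian tax equals MEC at x*: 13.471 + 0.631×134.3756 = 98.2620.

tax = $98.262 per unit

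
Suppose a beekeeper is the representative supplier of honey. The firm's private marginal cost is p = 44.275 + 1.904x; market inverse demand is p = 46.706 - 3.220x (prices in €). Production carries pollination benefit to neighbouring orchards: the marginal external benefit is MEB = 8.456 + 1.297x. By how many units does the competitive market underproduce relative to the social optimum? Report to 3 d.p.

2.370 units

Market equilibrium (private): 44.275 + 1.904x = 46.706 - 3.220x → x_m = 0.4744.
Social marginal cost = private MC − MEB = 35.819 + 0.607x.
Set SMC = demand: 35.819 + 0.607x = 46.706 - 3.220x → x* = 2.8448.
Gap = |0.4744 − 2.8448| = 2.3704.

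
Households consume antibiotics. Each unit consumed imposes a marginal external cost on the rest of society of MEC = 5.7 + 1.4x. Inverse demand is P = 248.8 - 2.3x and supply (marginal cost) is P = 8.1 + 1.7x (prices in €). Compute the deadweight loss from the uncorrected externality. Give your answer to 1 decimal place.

Market equilibrium (private): 8.1 + 1.7x = 248.8 - 2.3x → x_m = 60.1750.
Social marginal benefit = demand − MEC = 243.1 - 3.7x.
Set SMB = MC: 243.1 - 3.7x = 8.1 + 1.7x → x* = 43.5185.
Between x* and x_m the wedge MC − SMB runs linearly from 0 to MEC(x_m), so the loss is a triangle.
DWL = ½ × 16.6565 × 89.9450 = 749.0844.

DWL = €749.1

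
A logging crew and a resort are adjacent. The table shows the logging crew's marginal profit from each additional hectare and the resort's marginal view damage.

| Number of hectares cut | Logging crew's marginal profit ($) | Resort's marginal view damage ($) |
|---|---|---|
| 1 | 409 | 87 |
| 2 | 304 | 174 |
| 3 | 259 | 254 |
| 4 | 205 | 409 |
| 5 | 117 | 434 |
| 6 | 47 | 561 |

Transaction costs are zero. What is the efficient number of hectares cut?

Bargaining reaches the level where marginal profit last exceeds marginal view damage.
That holds through level 3 (259 ≥ 254) but not at 4 (205 < 409).

3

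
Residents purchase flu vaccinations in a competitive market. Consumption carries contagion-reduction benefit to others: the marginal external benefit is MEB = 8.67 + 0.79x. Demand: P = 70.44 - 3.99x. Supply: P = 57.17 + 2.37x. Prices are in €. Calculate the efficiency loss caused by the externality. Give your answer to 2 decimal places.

DWL = €9.56

Market equilibrium (private): 57.17 + 2.37x = 70.44 - 3.99x → x_m = 2.0865.
Social marginal benefit = demand + MEB = 79.11 - 3.20x.
Set SMB = MC: 79.11 - 3.20x = 57.17 + 2.37x → x* = 3.9390.
Height of the DWL triangle at x_m is SMB(x_m) − MC(x_m) = MEB(x_m) = 10.3183.
DWL = ½ × 1.8525 × 10.3183 = 9.5573.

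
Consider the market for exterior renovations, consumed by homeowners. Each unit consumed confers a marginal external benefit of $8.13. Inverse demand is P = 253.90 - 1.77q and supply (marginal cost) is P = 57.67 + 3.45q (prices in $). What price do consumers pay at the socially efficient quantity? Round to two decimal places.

P = $184.61

Social marginal benefit = demand + MEB = 262.03 - 1.77q.
Set SMB = MC: 262.03 - 1.77q = 57.67 + 3.45q → q* = 39.1494.
Consumer price on the demand curve at q*: 253.90 − 1.77×39.1494 = 184.6056.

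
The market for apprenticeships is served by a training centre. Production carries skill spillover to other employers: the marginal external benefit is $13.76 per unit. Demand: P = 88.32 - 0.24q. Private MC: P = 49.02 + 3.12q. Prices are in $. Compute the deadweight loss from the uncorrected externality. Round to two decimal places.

DWL = $28.18

Market equilibrium (private): 49.02 + 3.12q = 88.32 - 0.24q → q_m = 11.6964.
Social marginal cost = private MC − MEB = 35.26 + 3.12q.
Set SMC = demand: 35.26 + 3.12q = 88.32 - 0.24q → q* = 15.7917.
The welfare-loss triangle has base |q_m − q*| and height MEB(q_m) (the vertical gap between SMC and demand is zero at q* and MEB at q_m).
DWL = ½ × 4.0953 × 13.7600 = 28.1757.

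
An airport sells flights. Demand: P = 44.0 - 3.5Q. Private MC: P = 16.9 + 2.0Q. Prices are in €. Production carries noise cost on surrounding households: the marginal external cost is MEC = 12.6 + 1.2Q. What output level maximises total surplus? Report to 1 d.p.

Q* = 2.2

Social marginal cost = private MC + MEC = 29.5 + 3.2Q.
Set SMC = demand: 29.5 + 3.2Q = 44.0 - 3.5Q → Q* = 2.1642.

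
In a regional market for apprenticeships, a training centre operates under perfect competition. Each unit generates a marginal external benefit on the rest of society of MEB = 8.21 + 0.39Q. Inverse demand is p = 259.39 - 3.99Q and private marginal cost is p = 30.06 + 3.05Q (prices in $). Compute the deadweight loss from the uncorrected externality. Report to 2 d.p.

Market equilibrium (private): 30.06 + 3.05Q = 259.39 - 3.99Q → Q_m = 32.5753.
Social marginal cost = private MC − MEB = 21.85 + 2.66Q.
Set SMC = demand: 21.85 + 2.66Q = 259.39 - 3.99Q → Q* = 35.7203.
The welfare-loss triangle has base |Q_m − Q*| and height MEB(Q_m) (the vertical gap between SMC and demand is zero at Q* and MEB at Q_m).
DWL = ½ × 3.1450 × 20.9144 = 32.8879.

DWL = $32.89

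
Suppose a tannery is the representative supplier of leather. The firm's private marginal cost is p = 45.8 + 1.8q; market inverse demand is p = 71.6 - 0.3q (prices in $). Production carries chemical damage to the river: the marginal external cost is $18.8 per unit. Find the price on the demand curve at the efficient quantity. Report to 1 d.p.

P = $70.6

Social marginal cost = private MC + MEC = 64.6 + 1.8q.
Set SMC = demand: 64.6 + 1.8q = 71.6 - 0.3q → q* = 3.3333.
Consumer price on the demand curve at q*: 71.6 − 0.3×3.3333 = 70.6000.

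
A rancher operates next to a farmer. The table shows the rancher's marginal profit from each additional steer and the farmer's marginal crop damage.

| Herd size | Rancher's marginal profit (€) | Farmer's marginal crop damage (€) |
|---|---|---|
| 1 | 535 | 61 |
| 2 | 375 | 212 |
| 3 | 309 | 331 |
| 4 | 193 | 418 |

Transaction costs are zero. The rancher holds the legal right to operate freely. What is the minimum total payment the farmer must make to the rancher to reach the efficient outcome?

€502

Left alone the rancher would choose level 4 (marginal profit stays positive).
Efficient level: k* = 2 (marginal profit ≥ marginal crop damage through 2).
The farmer must at least cover the rancher's forgone profit from cutting 4→2: 309 + 193 = 502.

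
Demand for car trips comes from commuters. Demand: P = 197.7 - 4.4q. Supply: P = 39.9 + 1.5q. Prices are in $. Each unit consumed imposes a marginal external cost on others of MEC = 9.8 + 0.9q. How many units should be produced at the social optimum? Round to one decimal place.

q* = 21.8

Social marginal benefit = demand − MEC = 187.9 - 5.3q.
Set SMB = MC: 187.9 - 5.3q = 39.9 + 1.5q → q* = 21.7647.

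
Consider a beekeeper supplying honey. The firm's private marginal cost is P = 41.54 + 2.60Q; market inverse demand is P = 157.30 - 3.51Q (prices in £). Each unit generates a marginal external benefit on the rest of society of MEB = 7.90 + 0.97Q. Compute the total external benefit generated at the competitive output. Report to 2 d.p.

£323.76

Market equilibrium (private): 41.54 + 2.60Q = 157.30 - 3.51Q → Q_m = 18.9460.
Total external benefit = ∫₀^{Q_m} (7.90 + 0.97Q) dQ = 7.90×18.9460 + ½×0.97×18.9460² = 323.7646.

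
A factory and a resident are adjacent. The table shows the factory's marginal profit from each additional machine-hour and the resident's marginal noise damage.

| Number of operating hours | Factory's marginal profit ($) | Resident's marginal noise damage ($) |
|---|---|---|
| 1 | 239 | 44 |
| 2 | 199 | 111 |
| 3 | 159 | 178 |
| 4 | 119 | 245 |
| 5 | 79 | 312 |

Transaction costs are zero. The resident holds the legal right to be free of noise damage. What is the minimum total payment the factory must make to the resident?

Efficient level: marginal profit ≥ marginal noise damage through level 2, so k* = 2.
With the resident holding the right, the factory must at least compensate total damage at k*: 44 + 111 = 155.

$155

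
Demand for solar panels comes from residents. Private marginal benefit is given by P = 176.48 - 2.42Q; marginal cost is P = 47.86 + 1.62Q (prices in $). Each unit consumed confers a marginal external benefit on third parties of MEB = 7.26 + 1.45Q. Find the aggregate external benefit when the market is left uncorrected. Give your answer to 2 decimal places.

Market equilibrium (private): 47.86 + 1.62Q = 176.48 - 2.42Q → Q_m = 31.8366.
Total external benefit = ∫₀^{Q_m} (7.26 + 1.45Q) dQ = 7.26×31.8366 + ½×1.45×31.8366² = 965.9713.

$965.97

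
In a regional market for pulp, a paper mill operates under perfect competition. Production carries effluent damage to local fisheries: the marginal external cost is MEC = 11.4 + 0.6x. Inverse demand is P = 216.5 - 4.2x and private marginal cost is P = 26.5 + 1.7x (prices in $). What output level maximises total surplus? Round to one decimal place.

x* = 27.5

Social marginal cost = private MC + MEC = 37.9 + 2.3x.
Set SMC = demand: 37.9 + 2.3x = 216.5 - 4.2x → x* = 27.4769.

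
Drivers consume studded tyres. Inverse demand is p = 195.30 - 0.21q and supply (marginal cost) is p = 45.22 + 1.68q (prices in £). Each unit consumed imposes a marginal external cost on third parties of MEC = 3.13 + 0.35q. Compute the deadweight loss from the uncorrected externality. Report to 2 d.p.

DWL = £213.44

Market equilibrium (private): 45.22 + 1.68q = 195.30 - 0.21q → q_m = 79.4074.
Social marginal benefit = demand − MEC = 192.17 - 0.56q.
Set SMB = MC: 192.17 - 0.56q = 45.22 + 1.68q → q* = 65.6027.
The welfare-loss triangle has base |q_m − q*| and height MEC(q_m) (the vertical gap between SMB and MC is zero at q* and MEC at q_m).
DWL = ½ × 13.8047 × 30.9226 = 213.4386.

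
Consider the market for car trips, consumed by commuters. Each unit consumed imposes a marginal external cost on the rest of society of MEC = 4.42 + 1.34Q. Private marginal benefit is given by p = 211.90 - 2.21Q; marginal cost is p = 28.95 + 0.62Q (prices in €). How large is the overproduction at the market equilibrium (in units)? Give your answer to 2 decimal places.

Market equilibrium (private): 28.95 + 0.62Q = 211.90 - 2.21Q → Q_m = 64.6466.
Social marginal benefit = demand − MEC = 207.48 - 3.55Q.
Set SMB = MC: 207.48 - 3.55Q = 28.95 + 0.62Q → Q* = 42.8129.
Gap = |64.6466 − 42.8129| = 21.8337.

21.83 units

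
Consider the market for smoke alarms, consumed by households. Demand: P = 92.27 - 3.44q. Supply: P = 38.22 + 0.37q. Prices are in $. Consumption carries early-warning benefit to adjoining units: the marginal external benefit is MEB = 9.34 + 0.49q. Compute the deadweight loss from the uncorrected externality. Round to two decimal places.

DWL = $39.97

Market equilibrium (private): 38.22 + 0.37q = 92.27 - 3.44q → q_m = 14.1864.
Social marginal benefit = demand + MEB = 101.61 - 2.95q.
Set SMB = MC: 101.61 - 2.95q = 38.22 + 0.37q → q* = 19.0934.
The welfare-loss triangle has base |q_m − q*| and height MEB(q_m) (the vertical gap between SMB and MC is zero at q* and MEB at q_m).
DWL = ½ × 4.9070 × 16.2913 = 39.9707.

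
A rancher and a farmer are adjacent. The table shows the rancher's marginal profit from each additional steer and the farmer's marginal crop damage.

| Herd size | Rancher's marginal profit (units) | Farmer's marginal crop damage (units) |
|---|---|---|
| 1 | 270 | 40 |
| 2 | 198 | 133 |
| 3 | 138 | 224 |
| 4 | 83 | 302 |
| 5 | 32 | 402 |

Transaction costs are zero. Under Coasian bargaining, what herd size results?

Bargaining reaches the level where marginal profit last exceeds marginal crop damage.
That holds through level 2 (198 ≥ 133) but not at 3 (138 < 224).

2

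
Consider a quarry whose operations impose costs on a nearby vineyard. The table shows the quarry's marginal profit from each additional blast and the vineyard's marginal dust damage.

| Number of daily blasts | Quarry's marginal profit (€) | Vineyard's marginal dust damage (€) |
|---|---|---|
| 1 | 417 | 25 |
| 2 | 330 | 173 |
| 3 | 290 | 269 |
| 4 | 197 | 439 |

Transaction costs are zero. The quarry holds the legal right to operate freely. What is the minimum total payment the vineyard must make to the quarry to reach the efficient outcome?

€197

Left alone the quarry would choose level 4 (marginal profit stays positive).
Efficient level: k* = 3 (marginal profit ≥ marginal dust damage through 3).
The vineyard must at least cover the quarry's forgone profit from cutting 4→3: 197 = 197.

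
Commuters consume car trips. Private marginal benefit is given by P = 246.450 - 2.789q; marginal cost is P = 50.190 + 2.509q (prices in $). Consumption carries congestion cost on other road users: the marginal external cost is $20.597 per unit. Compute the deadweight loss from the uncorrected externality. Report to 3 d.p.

DWL = $40.037

Market equilibrium (private): 50.190 + 2.509q = 246.450 - 2.789q → q_m = 37.0442.
Social marginal benefit = demand − MEC = 225.853 - 2.789q.
Set SMB = MC: 225.853 - 2.789q = 50.190 + 2.509q → q* = 33.1565.
The welfare-loss triangle has base |q_m − q*| and height MEC(q_m) (the vertical gap between SMB and MC is zero at q* and MEC at q_m).
DWL = ½ × 3.8877 × 20.5970 = 40.0375.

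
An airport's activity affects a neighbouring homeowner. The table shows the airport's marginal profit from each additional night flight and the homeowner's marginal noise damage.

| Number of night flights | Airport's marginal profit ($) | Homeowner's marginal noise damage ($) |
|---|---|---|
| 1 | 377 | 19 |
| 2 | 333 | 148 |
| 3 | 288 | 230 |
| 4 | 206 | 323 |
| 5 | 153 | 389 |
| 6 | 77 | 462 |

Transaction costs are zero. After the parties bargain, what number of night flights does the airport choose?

3

Bargaining reaches the level where marginal profit last exceeds marginal noise damage.
That holds through level 3 (288 ≥ 230) but not at 4 (206 < 323).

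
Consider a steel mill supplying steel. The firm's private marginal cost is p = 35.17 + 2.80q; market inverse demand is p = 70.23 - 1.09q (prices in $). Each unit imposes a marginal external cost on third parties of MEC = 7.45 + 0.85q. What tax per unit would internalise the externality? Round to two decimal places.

Social marginal cost = private MC + MEC = 42.62 + 3.65q.
Set SMC = demand: 42.62 + 3.65q = 70.23 - 1.09q → q* = 5.8249.
The Pigouvian tax equals MEC at q*: 7.45 + 0.85×5.8249 = 12.4012.

tax = $12.40 per unit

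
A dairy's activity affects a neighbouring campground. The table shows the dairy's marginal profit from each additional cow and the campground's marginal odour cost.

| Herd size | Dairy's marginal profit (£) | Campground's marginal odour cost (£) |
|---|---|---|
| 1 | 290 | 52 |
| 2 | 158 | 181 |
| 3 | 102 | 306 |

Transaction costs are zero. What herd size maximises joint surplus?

Bargaining reaches the level where marginal profit last exceeds marginal odour cost.
That holds through level 1 (290 ≥ 52) but not at 2 (158 < 181).

1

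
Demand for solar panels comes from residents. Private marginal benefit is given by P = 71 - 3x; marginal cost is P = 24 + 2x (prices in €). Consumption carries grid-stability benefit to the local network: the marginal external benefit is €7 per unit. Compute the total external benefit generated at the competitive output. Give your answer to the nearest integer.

Market equilibrium (private): 24 + 2x = 71 - 3x → x_m = 9.4000.
Total external benefit = MEB × x_m = 7 × 9.4000 = 65.8000.

€66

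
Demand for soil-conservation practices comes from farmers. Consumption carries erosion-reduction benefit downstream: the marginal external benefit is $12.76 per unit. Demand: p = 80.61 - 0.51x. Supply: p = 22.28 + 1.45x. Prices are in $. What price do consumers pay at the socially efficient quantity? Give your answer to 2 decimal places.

P = $62.11

Social marginal benefit = demand + MEB = 93.37 - 0.51x.
Set SMB = MC: 93.37 - 0.51x = 22.28 + 1.45x → x* = 36.2704.
Consumer price on the demand curve at x*: 80.61 − 0.51×36.2704 = 62.1121.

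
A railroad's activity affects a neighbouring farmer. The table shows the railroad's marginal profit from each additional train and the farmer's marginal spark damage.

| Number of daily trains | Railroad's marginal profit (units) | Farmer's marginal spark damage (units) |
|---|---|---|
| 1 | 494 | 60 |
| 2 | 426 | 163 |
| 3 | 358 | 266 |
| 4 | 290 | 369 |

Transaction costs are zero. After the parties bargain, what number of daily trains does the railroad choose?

Bargaining reaches the level where marginal profit last exceeds marginal spark damage.
That holds through level 3 (358 ≥ 266) but not at 4 (290 < 369).

3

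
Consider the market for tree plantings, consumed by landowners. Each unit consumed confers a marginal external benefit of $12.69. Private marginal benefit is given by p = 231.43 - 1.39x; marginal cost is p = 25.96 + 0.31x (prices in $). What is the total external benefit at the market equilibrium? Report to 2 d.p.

Market equilibrium (private): 25.96 + 0.31x = 231.43 - 1.39x → x_m = 120.8647.
Total external benefit = MEB × x_m = 12.69 × 120.8647 = 1533.7730.

$1533.77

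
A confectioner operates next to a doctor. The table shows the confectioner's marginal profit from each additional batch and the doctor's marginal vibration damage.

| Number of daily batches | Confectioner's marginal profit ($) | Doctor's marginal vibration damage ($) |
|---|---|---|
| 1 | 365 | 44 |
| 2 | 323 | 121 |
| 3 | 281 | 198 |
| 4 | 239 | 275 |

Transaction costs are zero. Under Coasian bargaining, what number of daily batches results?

Bargaining reaches the level where marginal profit last exceeds marginal vibration damage.
That holds through level 3 (281 ≥ 198) but not at 4 (239 < 275).

3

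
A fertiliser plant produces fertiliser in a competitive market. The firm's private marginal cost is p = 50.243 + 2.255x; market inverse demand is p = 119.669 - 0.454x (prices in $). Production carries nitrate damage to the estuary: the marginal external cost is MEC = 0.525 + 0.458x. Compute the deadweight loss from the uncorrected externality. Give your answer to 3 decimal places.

Market equilibrium (private): 50.243 + 2.255x = 119.669 - 0.454x → x_m = 25.6279.
Social marginal cost = private MC + MEC = 50.768 + 2.713x.
Set SMC = demand: 50.768 + 2.713x = 119.669 - 0.454x → x* = 21.7559.
The welfare-loss triangle has base |x_m − x*| and height MEC(x_m) (the vertical gap between SMC and demand is zero at x* and MEC at x_m).
DWL = ½ × 3.8720 × 12.2626 = 23.7404.

DWL = $23.740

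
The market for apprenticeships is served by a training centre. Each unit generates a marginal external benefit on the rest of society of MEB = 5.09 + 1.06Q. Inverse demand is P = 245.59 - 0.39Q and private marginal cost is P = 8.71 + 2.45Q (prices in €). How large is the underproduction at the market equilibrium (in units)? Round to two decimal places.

52.53 units

Market equilibrium (private): 8.71 + 2.45Q = 245.59 - 0.39Q → Q_m = 83.4085.
Social marginal cost = private MC − MEB = 3.62 + 1.39Q.
Set SMC = demand: 3.62 + 1.39Q = 245.59 - 0.39Q → Q* = 135.9382.
Gap = |83.4085 − 135.9382| = 52.5297.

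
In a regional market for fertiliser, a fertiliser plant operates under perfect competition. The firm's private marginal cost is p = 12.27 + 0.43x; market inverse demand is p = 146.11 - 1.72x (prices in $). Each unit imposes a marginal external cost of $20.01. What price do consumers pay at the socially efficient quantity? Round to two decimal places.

P = $55.05

Social marginal cost = private MC + MEC = 32.28 + 0.43x.
Set SMC = demand: 32.28 + 0.43x = 146.11 - 1.72x → x* = 52.9442.
Consumer price on the demand curve at x*: 146.11 − 1.72×52.9442 = 55.0460.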